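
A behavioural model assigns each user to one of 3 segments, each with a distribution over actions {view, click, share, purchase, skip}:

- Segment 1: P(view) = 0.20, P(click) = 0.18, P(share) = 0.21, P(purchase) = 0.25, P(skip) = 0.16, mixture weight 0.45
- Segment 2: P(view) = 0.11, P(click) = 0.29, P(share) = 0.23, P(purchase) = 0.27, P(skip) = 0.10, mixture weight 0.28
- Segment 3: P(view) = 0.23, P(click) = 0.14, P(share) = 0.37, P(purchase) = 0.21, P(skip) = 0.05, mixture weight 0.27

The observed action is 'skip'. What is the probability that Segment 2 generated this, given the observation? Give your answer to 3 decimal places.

0.247

Posterior ∝ prior × likelihood, so P(k | x) ∝ w_k f_k(x); normalise over all components.
Categorical probabilities:
  p_1 = 0.16
  p_2 = 0.1
  p_3 = 0.05
Multiply by the mixture weights:
  w_1·p_1 = 0.45 × 0.16 = 0.072
  w_2·p_2 = 0.28 × 0.1 = 0.028
  w_3·p_3 = 0.27 × 0.05 = 0.0135
Normaliser: 0.072 + 0.028 + 0.0135 = 0.1135
Responsibility of Segment 2: 0.028 / 0.1135 ≈ 0.247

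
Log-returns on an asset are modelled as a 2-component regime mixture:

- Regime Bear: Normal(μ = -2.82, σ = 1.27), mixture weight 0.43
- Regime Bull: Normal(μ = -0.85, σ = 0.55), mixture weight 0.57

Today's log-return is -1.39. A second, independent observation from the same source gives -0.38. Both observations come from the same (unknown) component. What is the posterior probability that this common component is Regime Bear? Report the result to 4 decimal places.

The responsibility of component k is w_k f_k(x) divided by Σ_j w_j f_j(x).
Since both observations come from the same component, the likelihood for component k is f_k(x₁)·f_k(x₂).
  L_Bear = [(1/(1.27·√(2π)))·exp(−(-1.39−-2.82)²/(2·1.27²)) = 0.314128·exp(-0.63392) = 0.166647] × [0.0496094] = 0.00826727
  L_Bull = [(1/(0.55·√(2π)))·exp(−(-1.39−-0.85)²/(2·0.55²)) = 0.725350·exp(-0.48198) = 0.447945] × [0.503473] = 0.225528
Unnormalised posteriors:
  w_Bear·L_Bear = 0.43 × 0.00826727 = 0.00355493
  w_Bull·L_Bull = 0.57 × 0.225528 = 0.128551
Denominator: 0.00355493 + 0.128551 = 0.132106
P(Regime Bear | x₁,x₂) = 0.00355493 / 0.132106 ≈ 0.0269

0.0269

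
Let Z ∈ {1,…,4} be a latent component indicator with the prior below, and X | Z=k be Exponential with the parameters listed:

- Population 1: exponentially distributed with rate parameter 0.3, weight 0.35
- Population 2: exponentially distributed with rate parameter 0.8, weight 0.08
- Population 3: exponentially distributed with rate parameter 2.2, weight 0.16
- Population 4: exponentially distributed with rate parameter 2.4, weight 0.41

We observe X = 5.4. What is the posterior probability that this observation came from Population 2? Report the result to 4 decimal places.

0.0393

Posterior ∝ prior × likelihood, so P(k | x) ∝ w_k f_k(x); normalise over all components.
Evaluate each component's likelihood at the observed value:
  f_1 = 0.3·e^(−0.3·5.4) = 0.3·e^(−1.6200) = 0.0593696
  f_2 = 0.8·e^(−0.8·5.4) = 0.8·e^(−4.3200) = 0.0106399
  f_3 = 2.2·e^(−2.2·5.4) = 2.2·e^(−11.8800) = 1.52407e-05
  f_4 = 2.4·e^(−2.4·5.4) = 2.4·e^(−12.9600) = 5.64618e-06
Weight by the priors:
  w_1·f_1 = 0.35 × 0.0593696 = 0.0207794
  w_2·f_2 = 0.08 × 0.0106399 = 0.000851193
  w_3·f_3 = 0.16 × 1.52407e-05 = 2.43851e-06
  w_4·f_4 = 0.41 × 5.64618e-06 = 2.31493e-06
Evidence: 0.0207794 + 0.000851193 + 2.43851e-06 + 2.31493e-06 = 0.0216353
P(Population 2 | data) ≈ 0.0393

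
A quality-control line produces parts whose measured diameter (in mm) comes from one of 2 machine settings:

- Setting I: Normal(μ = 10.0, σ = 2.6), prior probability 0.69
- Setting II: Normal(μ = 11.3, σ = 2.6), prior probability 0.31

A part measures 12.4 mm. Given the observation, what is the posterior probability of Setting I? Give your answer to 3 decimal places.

P(component k | x) = π_k·f_k(x) / marginal(x), where marginal(x) = Σ_j π_j·f_j(x).
Normal densities:
  L_I = 0.10021
  L_II = 0.140304
Weight by the priors:
  π_I·L_I = 0.69 × 0.10021 = 0.069145
  π_II·L_II = 0.31 × 0.140304 = 0.0434941
Sum: 0.069145 + 0.0434941 = 0.112639
Responsibility of Setting I: 0.069145 / 0.112639 ≈ 0.614

0.614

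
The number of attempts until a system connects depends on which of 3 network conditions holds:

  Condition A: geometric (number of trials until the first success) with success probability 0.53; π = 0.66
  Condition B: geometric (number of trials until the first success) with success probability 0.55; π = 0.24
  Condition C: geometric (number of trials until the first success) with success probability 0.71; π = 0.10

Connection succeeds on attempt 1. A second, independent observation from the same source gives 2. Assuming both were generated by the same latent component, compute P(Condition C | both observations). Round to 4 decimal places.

By Bayes' theorem, P(k | x) = w_k f_k(x) / Σ_j w_j f_j(x).
Since both observations come from the same component, the likelihood for component k is f_k(x₁)·f_k(x₂).
  f_A = [0.53·(1−0.53)^0 = 0.53·1 = 0.53] × [0.2491] = 0.132023
  f_B = [0.55·(1−0.55)^0 = 0.55·1 = 0.55] × [0.2475] = 0.136125
  f_C = [0.71·(1−0.71)^0 = 0.71·1 = 0.71] × [0.2059] = 0.146189
Weight by the priors:
  w_A·f_A = 0.66 × 0.132023 = 0.0871352
  w_B·f_B = 0.24 × 0.136125 = 0.03267
  w_C·f_C = 0.10 × 0.146189 = 0.0146189
Sum: 0.0871352 + 0.03267 + 0.0146189 = 0.134424
P(Condition C | x₁, x₂) = 0.0146189 / 0.134424 ≈ 0.1088

0.1088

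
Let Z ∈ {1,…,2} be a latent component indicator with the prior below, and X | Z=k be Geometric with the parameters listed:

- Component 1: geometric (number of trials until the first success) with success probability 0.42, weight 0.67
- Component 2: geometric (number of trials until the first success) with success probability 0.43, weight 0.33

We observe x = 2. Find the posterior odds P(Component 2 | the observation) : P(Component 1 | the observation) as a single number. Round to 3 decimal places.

Only the two components matter; the odds are (w_i f_i(x)) / (w_j f_j(x)).
Component likelihoods at x = 2:
  p_1 = 0.2436
  p_2 = 0.2451
Odds = (0.33/0.67) × (0.2451/0.2436) = 0.492537 × 1.00616 ≈ 0.496

0.496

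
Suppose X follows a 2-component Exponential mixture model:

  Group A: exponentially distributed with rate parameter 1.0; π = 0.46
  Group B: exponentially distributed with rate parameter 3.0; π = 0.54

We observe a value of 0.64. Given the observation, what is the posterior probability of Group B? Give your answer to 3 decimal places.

0.495

The responsibility of component k is P(Z=k) f_k(x) divided by Σ_j P(Z=j) f_j(x).
Evaluate each component's likelihood at the observed value:
  L_A = 0.527292
  L_B = 0.439821
Multiply by the mixture weights:
  P(Z=A)·L_A = 0.46 × 0.527292 = 0.242555
  P(Z=B)·L_B = 0.54 × 0.439821 = 0.237503
Marginal: 0.242555 + 0.237503 = 0.480058
P(Group B | 0.64) = 0.237503 / 0.480058 ≈ 0.495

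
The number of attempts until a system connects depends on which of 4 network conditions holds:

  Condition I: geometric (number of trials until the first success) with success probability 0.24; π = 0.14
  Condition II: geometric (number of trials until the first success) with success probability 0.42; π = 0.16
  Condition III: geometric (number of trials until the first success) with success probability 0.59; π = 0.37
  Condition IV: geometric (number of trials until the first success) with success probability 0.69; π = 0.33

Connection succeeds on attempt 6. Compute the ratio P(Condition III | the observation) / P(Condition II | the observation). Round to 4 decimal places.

0.5734

Since P(k|x) ∝ π_k f_k(x), the posterior odds are π_i f_i(x) / (π_j f_j(x)).
Geometric probabilities:
  f_I = 0.0608526
  f_II = 0.027567
  f_III = 0.00683552
  f_IV = 0.00197541
Odds = (0.37/0.16) × (0.00683552/0.027567) = 2.3125 × 0.24796 ≈ 0.5734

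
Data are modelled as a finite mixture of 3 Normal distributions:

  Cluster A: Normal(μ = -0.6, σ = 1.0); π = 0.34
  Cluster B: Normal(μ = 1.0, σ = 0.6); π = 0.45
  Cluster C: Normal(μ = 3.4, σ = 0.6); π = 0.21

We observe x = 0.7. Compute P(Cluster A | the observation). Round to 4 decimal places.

By Bayes' theorem, P(k | x) = P(Z=k) f_k(x) / Σ_j P(Z=j) f_j(x).
Component likelihoods at x = 0.7:
  f_A = 0.171369
  f_B = 0.586776
  f_C = 2.66396e-05
Multiply by the mixture weights:
  P(Z=A)·f_A = 0.34 × 0.171369 = 0.0582653
  P(Z=B)·f_B = 0.45 × 0.586776 = 0.264049
  P(Z=C)·f_C = 0.21 × 2.66396e-05 = 5.59431e-06
Normaliser: 0.0582653 + 0.264049 + 5.59431e-06 = 0.32232
P(Cluster A | x) = 0.0582653 / 0.32232 ≈ 0.1808

0.1808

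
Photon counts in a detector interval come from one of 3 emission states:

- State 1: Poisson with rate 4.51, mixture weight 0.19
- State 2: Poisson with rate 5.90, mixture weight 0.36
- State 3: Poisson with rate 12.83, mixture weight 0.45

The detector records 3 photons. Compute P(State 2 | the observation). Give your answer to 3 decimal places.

0.510

The responsibility of component k is P(Z=k) f_k(x) divided by Σ_j P(Z=j) f_j(x).
Component likelihoods at x = 3 photons:
  f_1 = 0.168155
  f_2 = 0.0937707
  f_3 = 0.000943041
Multiply by the mixture weights:
  P(Z=1)·f_1 = 0.19 × 0.168155 = 0.0319495
  P(Z=2)·f_2 = 0.36 × 0.0937707 = 0.0337575
  P(Z=3)·f_3 = 0.45 × 0.000943041 = 0.000424368
Denominator: 0.0319495 + 0.0337575 + 0.000424368 = 0.0661313
P(State 2 | x) ≈ 0.510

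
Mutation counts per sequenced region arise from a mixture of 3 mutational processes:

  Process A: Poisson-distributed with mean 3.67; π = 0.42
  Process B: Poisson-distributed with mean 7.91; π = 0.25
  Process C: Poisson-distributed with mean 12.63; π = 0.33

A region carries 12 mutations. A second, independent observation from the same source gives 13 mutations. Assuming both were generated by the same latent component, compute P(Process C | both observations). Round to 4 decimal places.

Posterior ∝ prior × likelihood, so P(k | x) ∝ w_k f_k(x); normalise over all components.
Since both observations come from the same component, the likelihood for component k is f_k(x₁)·f_k(x₂).
  f_A = [e^(−3.67)·3.67^12/12! = 0.000317538] × [8.96433e-05] = 2.84651e-08
  f_B = [e^(−7.91)·7.91^12/12! = 0.0459739] × [0.0279734] = 0.00128604
  f_C = [e^(−12.63)·12.63^12/12! = 0.112555] × [0.109351] = 0.012308
Multiply by the mixture weights:
  w_A·f_A = 0.42 × 2.84651e-08 = 1.19553e-08
  w_B·f_B = 0.25 × 0.00128604 = 0.000321511
  w_C·f_C = 0.33 × 0.012308 = 0.00406164
Marginal: 1.19553e-08 + 0.000321511 + 0.00406164 = 0.00438317
P(Process C | x₁,x₂) = 0.00406164 / 0.00438317 ≈ 0.9266

0.9266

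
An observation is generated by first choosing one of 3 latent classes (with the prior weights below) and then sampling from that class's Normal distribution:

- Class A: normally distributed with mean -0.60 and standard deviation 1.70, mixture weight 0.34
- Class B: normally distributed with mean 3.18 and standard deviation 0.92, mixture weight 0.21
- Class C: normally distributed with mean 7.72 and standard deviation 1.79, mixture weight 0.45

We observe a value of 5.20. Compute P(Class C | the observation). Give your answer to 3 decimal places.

By Bayes' theorem, P(k | x) = w_k f_k(x) / Σ_j w_j f_j(x).
Component likelihoods at x = 5.20:
  L_A = (1/(1.70·√(2π)))·exp(−(5.20−-0.60)²/(2·1.70²)) = 0.234672·exp(-5.82007) = 0.000696365
  L_B = (1/(0.92·√(2π)))·exp(−(5.20−3.18)²/(2·0.92²)) = 0.433633·exp(-2.41044) = 0.0389296
  L_C = (1/(1.79·√(2π)))·exp(−(5.20−7.72)²/(2·1.79²)) = 0.222873·exp(-0.99098) = 0.0827332
Multiply by the mixture weights:
  w_A·L_A = 0.34 × 0.000696365 = 0.000236764
  w_B·L_B = 0.21 × 0.0389296 = 0.00817521
  w_C·L_C = 0.45 × 0.0827332 = 0.0372299
Evidence: 0.000236764 + 0.00817521 + 0.0372299 = 0.0456419
Responsibility of Class C: 0.0372299 / 0.0456419 ≈ 0.816

0.816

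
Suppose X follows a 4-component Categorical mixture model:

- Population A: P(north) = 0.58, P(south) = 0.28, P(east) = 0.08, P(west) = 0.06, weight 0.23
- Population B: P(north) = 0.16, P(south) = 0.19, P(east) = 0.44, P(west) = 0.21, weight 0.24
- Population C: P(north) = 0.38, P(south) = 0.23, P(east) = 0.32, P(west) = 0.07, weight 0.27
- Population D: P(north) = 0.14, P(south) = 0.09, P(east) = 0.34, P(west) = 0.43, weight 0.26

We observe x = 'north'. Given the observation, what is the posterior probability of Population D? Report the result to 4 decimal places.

0.1171

By Bayes' theorem, P(k | x) = π_k f_k(x) / Σ_j π_j f_j(x).
Evaluate each component's likelihood at the observed value:
  f_A = 0.58
  f_B = 0.16
  f_C = 0.38
  f_D = 0.14
Unnormalised posteriors:
  π_A·f_A = 0.23 × 0.58 = 0.1334
  π_B·f_B = 0.24 × 0.16 = 0.0384
  π_C·f_C = 0.27 × 0.38 = 0.1026
  π_D·f_D = 0.26 × 0.14 = 0.0364
Sum: 0.1334 + 0.0384 + 0.1026 + 0.0364 = 0.3108
So the posterior for Population D is 0.0364 / 0.3108 ≈ 0.1171.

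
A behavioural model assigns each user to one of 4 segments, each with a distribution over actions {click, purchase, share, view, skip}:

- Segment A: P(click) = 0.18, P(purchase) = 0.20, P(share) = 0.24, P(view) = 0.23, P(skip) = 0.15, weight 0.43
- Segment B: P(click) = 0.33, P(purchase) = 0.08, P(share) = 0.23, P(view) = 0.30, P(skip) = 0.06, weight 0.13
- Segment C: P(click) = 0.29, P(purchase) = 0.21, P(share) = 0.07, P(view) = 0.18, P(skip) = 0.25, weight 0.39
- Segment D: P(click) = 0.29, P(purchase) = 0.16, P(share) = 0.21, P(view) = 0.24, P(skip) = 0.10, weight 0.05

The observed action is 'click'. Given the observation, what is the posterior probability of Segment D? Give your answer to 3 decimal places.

Apply Bayes' rule: the posterior for each component is proportional to its prior times its likelihood at x.
Evaluate each component's likelihood at the observed value:
  f_A = P(click | comp) = 0.18
  f_B = P(click | comp) = 0.33
  f_C = P(click | comp) = 0.29
  f_D = P(click | comp) = 0.29
Unnormalised posteriors:
  π_A·f_A = 0.43 × 0.18 = 0.0774
  π_B·f_B = 0.13 × 0.33 = 0.0429
  π_C·f_C = 0.39 × 0.29 = 0.1131
  π_D·f_D = 0.05 × 0.29 = 0.0145
Evidence: 0.0774 + 0.0429 + 0.1131 + 0.0145 = 0.2479
P(Segment D | the observation) = 0.0145 / 0.2479 ≈ 0.058

0.058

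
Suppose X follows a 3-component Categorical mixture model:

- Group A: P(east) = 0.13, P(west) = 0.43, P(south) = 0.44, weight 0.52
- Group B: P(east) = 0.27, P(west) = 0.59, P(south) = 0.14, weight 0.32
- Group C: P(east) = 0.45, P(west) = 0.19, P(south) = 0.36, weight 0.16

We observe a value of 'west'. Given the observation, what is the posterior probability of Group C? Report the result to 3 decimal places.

The responsibility of component k is π_k f_k(x) divided by Σ_j π_j f_j(x).
Categorical probabilities:
  f_A = P(west | comp) = 0.43
  f_B = P(west | comp) = 0.59
  f_C = P(west | comp) = 0.19
Multiply by the mixture weights:
  π_A·f_A = 0.52 × 0.43 = 0.2236
  π_B·f_B = 0.32 × 0.59 = 0.1888
  π_C·f_C = 0.16 × 0.19 = 0.0304
Sum: 0.2236 + 0.1888 + 0.0304 = 0.4428
P(Group C | x) = 0.0304 / 0.4428 ≈ 0.069

0.069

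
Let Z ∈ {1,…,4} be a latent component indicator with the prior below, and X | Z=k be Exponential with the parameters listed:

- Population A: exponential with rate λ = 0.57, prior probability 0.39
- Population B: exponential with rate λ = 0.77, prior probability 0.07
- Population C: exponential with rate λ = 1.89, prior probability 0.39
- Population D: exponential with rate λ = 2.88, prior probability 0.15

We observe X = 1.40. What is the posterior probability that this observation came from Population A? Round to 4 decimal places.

0.5611

Posterior ∝ prior × likelihood, so P(k | x) ∝ w_k f_k(x); normalise over all components.
Component likelihoods at x = 1.40:
  f_A = 0.57·e^(−0.57·1.40) = 0.57·e^(−0.7980) = 0.25663
  f_B = 0.77·e^(−0.77·1.40) = 0.77·e^(−1.0780) = 0.262012
  f_C = 1.89·e^(−1.89·1.40) = 1.89·e^(−2.6460) = 0.134066
  f_D = 2.88·e^(−2.88·1.40) = 2.88·e^(−4.0320) = 0.0510878
Prior × likelihood for each component:
  w_A·f_A = 0.39 × 0.25663 = 0.100086
  w_B·f_B = 0.07 × 0.262012 = 0.0183408
  w_C·f_C = 0.39 × 0.134066 = 0.0522857
  w_D·f_D = 0.15 × 0.0510878 = 0.00766317
Normaliser: 0.100086 + 0.0183408 + 0.0522857 + 0.00766317 = 0.178376
P(Population A | the observation) ≈ 0.5611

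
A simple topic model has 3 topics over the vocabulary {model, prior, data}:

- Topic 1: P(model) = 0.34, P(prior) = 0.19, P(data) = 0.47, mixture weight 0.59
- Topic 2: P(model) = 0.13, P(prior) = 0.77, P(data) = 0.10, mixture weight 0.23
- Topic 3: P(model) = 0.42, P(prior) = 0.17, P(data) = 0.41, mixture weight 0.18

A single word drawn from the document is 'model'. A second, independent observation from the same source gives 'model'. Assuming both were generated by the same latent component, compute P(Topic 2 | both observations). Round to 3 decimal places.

0.037

Apply Bayes' rule: the posterior for each component is proportional to its prior times its likelihood at x.
Since both observations come from the same component, the likelihood for component k is f_k(x₁)·f_k(x₂).
  L_1 = [P(model | comp) = 0.34] × [0.34] = 0.1156
  L_2 = [P(model | comp) = 0.13] × [0.13] = 0.0169
  L_3 = [P(model | comp) = 0.42] × [0.42] = 0.1764
Prior × likelihood for each component:
  P(Z=1)·L_1 = 0.59 × 0.1156 = 0.068204
  P(Z=2)·L_2 = 0.23 × 0.0169 = 0.003887
  P(Z=3)·L_3 = 0.18 × 0.1764 = 0.031752
Marginal: 0.068204 + 0.003887 + 0.031752 = 0.103843
Responsibility of Topic 2: 0.003887 / 0.103843 ≈ 0.037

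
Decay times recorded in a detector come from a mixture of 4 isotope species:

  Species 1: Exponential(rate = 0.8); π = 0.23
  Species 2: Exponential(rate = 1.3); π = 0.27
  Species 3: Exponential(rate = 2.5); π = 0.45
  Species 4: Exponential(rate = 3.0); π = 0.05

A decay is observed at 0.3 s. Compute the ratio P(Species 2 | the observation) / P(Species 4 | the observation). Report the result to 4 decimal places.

3.8968

Since P(k|x) ∝ π_k f_k(x), the posterior odds are π_i f_i(x) / (π_j f_j(x)).
Component likelihoods at x = 0.3 s:
  f_1 = 0.8·e^(−0.8·0.3) = 0.8·e^(−0.2400) = 0.629302
  f_2 = 1.3·e^(−1.3·0.3) = 1.3·e^(−0.3900) = 0.880174
  f_3 = 2.5·e^(−2.5·0.3) = 2.5·e^(−0.7500) = 1.18092
  f_4 = 3.0·e^(−3.0·0.3) = 3.0·e^(−0.9000) = 1.21971
Odds = (0.27/0.05) × (0.880174/1.21971) = 5.4 × 0.721626 ≈ 3.8968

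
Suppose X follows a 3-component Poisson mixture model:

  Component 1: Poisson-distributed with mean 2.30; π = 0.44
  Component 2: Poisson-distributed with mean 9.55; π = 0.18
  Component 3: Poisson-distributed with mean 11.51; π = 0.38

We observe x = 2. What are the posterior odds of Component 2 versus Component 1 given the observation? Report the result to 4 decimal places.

Only the two components matter; the odds are (w_i f_i(x)) / (w_j f_j(x)).
Poisson probabilities:
  p_1 = e^(−2.30)·2.30^2/2! = 0.265185
  p_2 = e^(−9.55)·9.55^2/2! = 0.00324687
  p_3 = e^(−11.51)·11.51^2/2! = 0.000664341
0.000584436 / 0.116681 ≈ 0.0050

0.0050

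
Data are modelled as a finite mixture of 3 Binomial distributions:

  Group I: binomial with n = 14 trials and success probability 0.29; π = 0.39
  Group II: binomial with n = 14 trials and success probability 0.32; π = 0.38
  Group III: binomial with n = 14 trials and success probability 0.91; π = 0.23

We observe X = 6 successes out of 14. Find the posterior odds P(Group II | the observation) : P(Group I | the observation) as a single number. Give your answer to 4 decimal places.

The posterior odds equal the prior odds times the likelihood ratio: (w_i/w_j)·(f_i(x)/f_j(x)).
Binomial probabilities:
  L_I = C(14,6)·0.29^6·0.71^8 = 3003·0.000594823·0.0645754 = 0.115348
  L_II = C(14,6)·0.32^6·0.68^8 = 3003·0.00107374·0.0457163 = 0.14741
  L_III = C(14,6)·0.91^6·0.09^8 = 3003·0.567869·4.30467e-09 = 7.34081e-06
Odds = (0.38/0.39) × (0.14741/0.115348) = 0.974359 × 1.27796 ≈ 1.2452

1.2452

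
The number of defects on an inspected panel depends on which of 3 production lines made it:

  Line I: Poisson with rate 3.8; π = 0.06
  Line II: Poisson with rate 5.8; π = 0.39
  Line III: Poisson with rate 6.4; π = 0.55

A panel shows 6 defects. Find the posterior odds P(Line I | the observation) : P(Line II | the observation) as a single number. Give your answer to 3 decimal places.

0.090

Only the two components matter; the odds are (w_i f_i(x)) / (w_j f_j(x)).
Poisson probabilities:
  f_I = e^(−3.8)·3.8^6/6! = 0.0935513
  f_II = e^(−5.8)·5.8^6/6! = 0.160076
  f_III = e^(−6.4)·6.4^6/6! = 0.158585
Posterior odds = (w_I·f_I) / (w_II·f_II) = (0.06·0.0935513) / (0.39·0.160076) = 0.00561308 / 0.0624298 ≈ 0.090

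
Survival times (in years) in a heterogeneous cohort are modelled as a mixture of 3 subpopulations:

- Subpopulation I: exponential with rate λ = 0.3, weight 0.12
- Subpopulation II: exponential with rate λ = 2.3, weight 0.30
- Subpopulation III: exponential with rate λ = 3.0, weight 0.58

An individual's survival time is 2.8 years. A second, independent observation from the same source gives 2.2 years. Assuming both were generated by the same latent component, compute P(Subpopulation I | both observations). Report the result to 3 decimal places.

0.993

P(component k | x) = w_k·f_k(x) / marginal(x), where marginal(x) = Σ_j w_j·f_j(x).
Since both observations come from the same component, the likelihood for component k is f_k(x₁)·f_k(x₂).
  L_I = [0.129513] × [0.155055] = 0.0200817
  L_II = [0.00367174] × [0.0145948] = 5.35882e-05
  L_III = [0.000674602] × [0.0040811] = 2.75312e-06
Unnormalised posteriors:
  w_I·L_I = 0.12 × 0.0200817 = 0.00240981
  w_II·L_II = 0.30 × 5.35882e-05 = 1.60765e-05
  w_III·L_III = 0.58 × 2.75312e-06 = 1.59681e-06
Marginal: 0.00240981 + 1.60765e-05 + 1.59681e-06 = 0.00242748
P(Subpopulation I | x₁, x₂) = 0.00240981 / 0.00242748 ≈ 0.993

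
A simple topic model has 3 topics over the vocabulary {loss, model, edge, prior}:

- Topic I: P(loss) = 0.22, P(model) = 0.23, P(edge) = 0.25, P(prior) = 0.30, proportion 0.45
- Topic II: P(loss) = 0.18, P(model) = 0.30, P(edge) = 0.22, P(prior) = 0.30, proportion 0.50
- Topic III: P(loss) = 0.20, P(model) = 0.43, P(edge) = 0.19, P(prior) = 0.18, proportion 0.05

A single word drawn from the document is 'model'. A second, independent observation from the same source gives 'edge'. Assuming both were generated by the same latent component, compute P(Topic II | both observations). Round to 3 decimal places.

The responsibility of component k is π_k f_k(x) divided by Σ_j π_j f_j(x).
Since both observations come from the same component, the likelihood for component k is f_k(x₁)·f_k(x₂).
  f_I = [P(model | comp) = 0.23] × [0.25] = 0.0575
  f_II = [P(model | comp) = 0.30] × [0.22] = 0.066
  f_III = [P(model | comp) = 0.43] × [0.19] = 0.0817
Prior × likelihood for each component:
  π_I·f_I = 0.45 × 0.0575 = 0.025875
  π_II·f_II = 0.50 × 0.066 = 0.033
  π_III·f_III = 0.05 × 0.0817 = 0.004085
Sum: 0.025875 + 0.033 + 0.004085 = 0.06296
P(Topic II | x₁,x₂) = 0.033 / 0.06296 ≈ 0.524

0.524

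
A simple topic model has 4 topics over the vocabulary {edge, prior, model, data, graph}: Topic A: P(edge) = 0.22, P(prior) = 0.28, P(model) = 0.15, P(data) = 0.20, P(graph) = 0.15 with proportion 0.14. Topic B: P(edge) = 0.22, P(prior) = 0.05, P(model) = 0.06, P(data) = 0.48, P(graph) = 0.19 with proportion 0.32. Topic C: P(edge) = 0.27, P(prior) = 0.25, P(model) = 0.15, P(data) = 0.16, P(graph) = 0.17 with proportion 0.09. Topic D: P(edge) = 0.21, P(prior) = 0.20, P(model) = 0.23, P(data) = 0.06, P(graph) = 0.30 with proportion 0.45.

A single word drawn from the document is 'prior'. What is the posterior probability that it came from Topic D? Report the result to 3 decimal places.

0.537

Apply Bayes' rule: the posterior for each component is proportional to its prior times its likelihood at x.
Component likelihoods at x = 'prior':
  p_A = 0.28
  p_B = 0.05
  p_C = 0.25
  p_D = 0.2
Weight by the priors:
  P(Z=A)·p_A = 0.14 × 0.28 = 0.0392
  P(Z=B)·p_B = 0.32 × 0.05 = 0.016
  P(Z=C)·p_C = 0.09 × 0.25 = 0.0225
  P(Z=D)·p_D = 0.45 × 0.2 = 0.09
Sum: 0.0392 + 0.016 + 0.0225 + 0.09 = 0.1677
Responsibility of Topic D: 0.09 / 0.1677 ≈ 0.537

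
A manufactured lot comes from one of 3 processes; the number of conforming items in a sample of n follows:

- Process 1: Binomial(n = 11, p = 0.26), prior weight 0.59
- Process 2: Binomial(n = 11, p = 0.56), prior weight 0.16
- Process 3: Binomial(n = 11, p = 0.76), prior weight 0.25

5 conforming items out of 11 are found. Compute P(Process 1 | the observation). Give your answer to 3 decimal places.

Posterior ∝ prior × likelihood, so P(k | x) ∝ w_k f_k(x); normalise over all components.
Evaluate each component's likelihood at the observed value:
  L_1 = 0.0901362
  L_2 = 0.184628
  L_3 = 0.022386
Weight by the priors:
  w_1·L_1 = 0.59 × 0.0901362 = 0.0531803
  w_2·L_2 = 0.16 × 0.184628 = 0.0295405
  w_3·L_3 = 0.25 × 0.022386 = 0.00559651
Evidence: 0.0531803 + 0.0295405 + 0.00559651 = 0.0883174
Responsibility of Process 1: 0.0531803 / 0.0883174 ≈ 0.602

0.602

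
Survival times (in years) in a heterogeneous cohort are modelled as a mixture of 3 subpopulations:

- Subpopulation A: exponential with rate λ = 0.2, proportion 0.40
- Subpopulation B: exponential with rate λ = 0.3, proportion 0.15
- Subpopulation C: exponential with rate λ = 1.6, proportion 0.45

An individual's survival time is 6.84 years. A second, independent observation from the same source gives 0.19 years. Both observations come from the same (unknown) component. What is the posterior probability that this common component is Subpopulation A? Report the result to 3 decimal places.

0.703

Apply Bayes' rule: the posterior for each component is proportional to its prior times its likelihood at x.
Since both observations come from the same component, the likelihood for component k is f_k(x₁)·f_k(x₂).
  L_A = [0.2·e^(−0.2·6.84) = 0.2·e^(−1.3680) = 0.0509231] × [0.192543] = 0.00980487
  L_B = [0.3·e^(−0.3·6.84) = 0.3·e^(−2.0520) = 0.0385433] × [0.283378] = 0.0109223
  L_C = [1.6·e^(−1.6·6.84) = 1.6·e^(−10.9440) = 2.82619e-05] × [1.18058] = 3.33653e-05
Weight by the priors:
  π_A·L_A = 0.40 × 0.00980487 = 0.00392195
  π_B·L_B = 0.15 × 0.0109223 = 0.00163835
  π_C·L_C = 0.45 × 3.33653e-05 = 1.50144e-05
Denominator: 0.00392195 + 0.00163835 + 1.50144e-05 = 0.00557531
Responsibility of Subpopulation A: 0.00392195 / 0.00557531 ≈ 0.703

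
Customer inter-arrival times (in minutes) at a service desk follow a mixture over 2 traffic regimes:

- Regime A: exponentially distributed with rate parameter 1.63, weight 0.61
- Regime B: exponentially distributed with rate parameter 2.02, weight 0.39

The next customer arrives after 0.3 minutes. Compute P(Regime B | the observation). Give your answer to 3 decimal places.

P(component k | x) = w_k·f_k(x) / marginal(x), where marginal(x) = Σ_j w_j·f_j(x).
Component likelihoods at x = 0.3 minutes:
  p_A = 1.63·e^(−1.63·0.3) = 1.63·e^(−0.4890) = 0.99958
  p_B = 2.02·e^(−2.02·0.3) = 2.02·e^(−0.6060) = 1.10197
Weight by the priors:
  w_A·p_A = 0.61 × 0.99958 = 0.609744
  w_B·p_B = 0.39 × 1.10197 = 0.429767
Sum: 0.609744 + 0.429767 = 1.03951
P(Regime B | 0.3 minutes) ≈ 0.413

0.413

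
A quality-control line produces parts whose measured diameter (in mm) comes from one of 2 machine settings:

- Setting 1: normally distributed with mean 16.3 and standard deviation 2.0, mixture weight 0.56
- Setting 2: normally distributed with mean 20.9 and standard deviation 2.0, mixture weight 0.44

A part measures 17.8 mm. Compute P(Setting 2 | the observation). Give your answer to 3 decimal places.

0.238

Posterior ∝ prior × likelihood, so P(k | x) ∝ P(Z=k) f_k(x); normalise over all components.
Evaluate each component's likelihood at the observed value:
  L_1 = 0.150569
  L_2 = 0.0600045
Weight by the priors:
  P(Z=1)·L_1 = 0.56 × 0.150569 = 0.0843185
  P(Z=2)·L_2 = 0.44 × 0.0600045 = 0.026402
Marginal: 0.0843185 + 0.026402 = 0.11072
P(Setting 2 | the observation) = 0.026402 / 0.11072 ≈ 0.238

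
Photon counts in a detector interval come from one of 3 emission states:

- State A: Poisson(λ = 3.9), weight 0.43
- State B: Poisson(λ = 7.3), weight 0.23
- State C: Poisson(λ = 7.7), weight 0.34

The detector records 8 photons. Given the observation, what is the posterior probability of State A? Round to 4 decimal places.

By Bayes' theorem, P(k | x) = π_k f_k(x) / Σ_j π_j f_j(x).
Component likelihoods at x = 8 photons:
  p_A = e^(−3.9)·3.9^8/8! = 0.0268688
  p_B = e^(−7.3)·7.3^8/8! = 0.135118
  p_C = e^(−7.7)·7.7^8/8! = 0.138783
Weight by the priors:
  π_A·p_A = 0.43 × 0.0268688 = 0.0115536
  π_B·p_B = 0.23 × 0.135118 = 0.0310771
  π_C·p_C = 0.34 × 0.138783 = 0.0471864
Evidence: 0.0115536 + 0.0310771 + 0.0471864 = 0.0898171
So the posterior for State A is 0.0115536 / 0.0898171 ≈ 0.1286.

0.1286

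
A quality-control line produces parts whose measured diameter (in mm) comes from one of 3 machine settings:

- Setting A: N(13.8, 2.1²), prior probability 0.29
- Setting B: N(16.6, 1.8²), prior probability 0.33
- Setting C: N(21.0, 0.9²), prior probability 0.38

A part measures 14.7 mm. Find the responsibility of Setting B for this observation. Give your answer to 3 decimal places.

The responsibility of component k is π_k f_k(x) divided by Σ_j π_j f_j(x).
Component likelihoods at x = 14.7 mm:
  L_A = 0.173303
  L_B = 0.126968
  L_C = 1.01497e-11
Unnormalised posteriors:
  π_A·L_A = 0.29 × 0.173303 = 0.0502579
  π_B·L_B = 0.33 × 0.126968 = 0.0418993
  π_C·L_C = 0.38 × 1.01497e-11 = 3.85688e-12
Marginal: 0.0502579 + 0.0418993 + 3.85688e-12 = 0.0921572
Responsibility of Setting B: 0.0418993 / 0.0921572 ≈ 0.455

0.455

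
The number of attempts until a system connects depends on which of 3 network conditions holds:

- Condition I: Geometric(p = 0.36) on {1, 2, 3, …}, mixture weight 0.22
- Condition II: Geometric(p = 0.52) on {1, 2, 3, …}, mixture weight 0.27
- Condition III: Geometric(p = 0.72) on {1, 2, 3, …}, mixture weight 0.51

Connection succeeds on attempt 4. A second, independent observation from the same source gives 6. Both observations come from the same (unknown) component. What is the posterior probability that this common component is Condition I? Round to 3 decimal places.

P(component k | x) = w_k·f_k(x) / marginal(x), where marginal(x) = Σ_j w_j·f_j(x).
Since both observations come from the same component, the likelihood for component k is f_k(x₁)·f_k(x₂).
  L_I = [0.0943718] × [0.0386547] = 0.00364792
  L_II = [0.0575078] × [0.0132498] = 0.000761968
  L_III = [0.0158054] × [0.00123915] = 1.95853e-05
Multiply by the mixture weights:
  w_I·L_I = 0.22 × 0.00364792 = 0.000802541
  w_II·L_II = 0.27 × 0.000761968 = 0.000205731
  w_III·L_III = 0.51 × 1.95853e-05 = 9.98848e-06
Marginal: 0.000802541 + 0.000205731 + 9.98848e-06 = 0.00101826
P(Condition I | x₁, x₂) ≈ 0.788

0.788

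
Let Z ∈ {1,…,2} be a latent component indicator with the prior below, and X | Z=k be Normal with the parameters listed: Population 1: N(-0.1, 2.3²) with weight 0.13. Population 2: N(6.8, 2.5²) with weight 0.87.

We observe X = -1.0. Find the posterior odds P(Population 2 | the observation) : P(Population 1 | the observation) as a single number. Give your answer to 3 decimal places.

Since P(k|x) ∝ w_k f_k(x), the posterior odds are w_i f_i(x) / (w_j f_j(x)).
Evaluate each component's likelihood at the observed value:
  p_1 = 0.160669
  p_2 = 0.00122793
0.0010683 / 0.020887 ≈ 0.051

0.051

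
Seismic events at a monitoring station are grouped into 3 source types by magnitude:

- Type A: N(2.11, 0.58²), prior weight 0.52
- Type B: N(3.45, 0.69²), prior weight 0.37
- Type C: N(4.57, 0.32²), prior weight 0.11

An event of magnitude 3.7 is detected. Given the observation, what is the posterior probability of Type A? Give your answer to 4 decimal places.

Apply Bayes' rule: the posterior for each component is proportional to its prior times its likelihood at x.
Evaluate each component's likelihood at the observed value:
  f_A = 0.0160541
  f_B = 0.541446
  f_C = 0.0309524
Weight by the priors:
  π_A·f_A = 0.52 × 0.0160541 = 0.00834813
  π_B·f_B = 0.37 × 0.541446 = 0.200335
  π_C·f_C = 0.11 × 0.0309524 = 0.00340476
Evidence: 0.00834813 + 0.200335 + 0.00340476 = 0.212088
P(Type A | x) ≈ 0.0394

0.0394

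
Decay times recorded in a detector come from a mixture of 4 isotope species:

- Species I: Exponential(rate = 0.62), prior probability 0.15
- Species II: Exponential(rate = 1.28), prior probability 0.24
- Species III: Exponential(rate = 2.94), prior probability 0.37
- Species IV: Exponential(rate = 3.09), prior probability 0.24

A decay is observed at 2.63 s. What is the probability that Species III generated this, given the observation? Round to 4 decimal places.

The responsibility of component k is π_k f_k(x) divided by Σ_j π_j f_j(x).
Component likelihoods at x = 2.63 s:
  L_I = 0.62·e^(−0.62·2.63) = 0.62·e^(−1.6306) = 0.121403
  L_II = 1.28·e^(−1.28·2.63) = 1.28·e^(−3.3664) = 0.0441775
  L_III = 2.94·e^(−2.94·2.63) = 2.94·e^(−7.7322) = 0.00128913
  L_IV = 3.09·e^(−3.09·2.63) = 3.09·e^(−8.1267) = 0.000913224
Multiply by the mixture weights:
  π_I·L_I = 0.15 × 0.121403 = 0.0182105
  π_II·L_II = 0.24 × 0.0441775 = 0.0106026
  π_III·L_III = 0.37 × 0.00128913 = 0.000476977
  π_IV·L_IV = 0.24 × 0.000913224 = 0.000219174
Normaliser: 0.0182105 + 0.0106026 + 0.000476977 + 0.000219174 = 0.0295093
So the posterior for Species III is 0.000476977 / 0.0295093 ≈ 0.0162.

0.0162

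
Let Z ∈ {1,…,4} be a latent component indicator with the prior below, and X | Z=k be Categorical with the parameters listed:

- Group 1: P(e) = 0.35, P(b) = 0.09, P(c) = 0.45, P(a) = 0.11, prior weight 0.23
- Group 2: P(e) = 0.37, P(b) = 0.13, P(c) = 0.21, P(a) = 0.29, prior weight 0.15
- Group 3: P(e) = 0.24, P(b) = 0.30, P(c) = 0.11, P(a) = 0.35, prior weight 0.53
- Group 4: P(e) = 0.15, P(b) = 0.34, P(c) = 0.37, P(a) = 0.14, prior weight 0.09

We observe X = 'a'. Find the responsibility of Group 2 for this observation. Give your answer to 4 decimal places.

0.1630

The responsibility of component k is P(Z=k) f_k(x) divided by Σ_j P(Z=j) f_j(x).
Categorical probabilities:
  f_1 = 0.11
  f_2 = 0.29
  f_3 = 0.35
  f_4 = 0.14
Unnormalised posteriors:
  P(Z=1)·f_1 = 0.23 × 0.11 = 0.0253
  P(Z=2)·f_2 = 0.15 × 0.29 = 0.0435
  P(Z=3)·f_3 = 0.53 × 0.35 = 0.1855
  P(Z=4)·f_4 = 0.09 × 0.14 = 0.0126
Denominator: 0.0253 + 0.0435 + 0.1855 + 0.0126 = 0.2669
P(Group 2 | the observation) ≈ 0.1630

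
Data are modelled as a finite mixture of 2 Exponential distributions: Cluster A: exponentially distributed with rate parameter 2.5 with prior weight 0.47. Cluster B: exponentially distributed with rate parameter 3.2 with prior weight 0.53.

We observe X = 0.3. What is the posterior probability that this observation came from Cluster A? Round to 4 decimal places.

0.4608

Posterior ∝ prior × likelihood, so P(k | x) ∝ π_k f_k(x); normalise over all components.
Exponential densities:
  p_A = 2.5·e^(−2.5·0.3) = 2.5·e^(−0.7500) = 1.18092
  p_B = 3.2·e^(−3.2·0.3) = 3.2·e^(−0.9600) = 1.22526
Unnormalised posteriors:
  π_A·p_A = 0.47 × 1.18092 = 0.555031
  π_B·p_B = 0.53 × 1.22526 = 0.649386
Marginal: 0.555031 + 0.649386 = 1.20442
Responsibility of Cluster A: 0.555031 / 1.20442 ≈ 0.4608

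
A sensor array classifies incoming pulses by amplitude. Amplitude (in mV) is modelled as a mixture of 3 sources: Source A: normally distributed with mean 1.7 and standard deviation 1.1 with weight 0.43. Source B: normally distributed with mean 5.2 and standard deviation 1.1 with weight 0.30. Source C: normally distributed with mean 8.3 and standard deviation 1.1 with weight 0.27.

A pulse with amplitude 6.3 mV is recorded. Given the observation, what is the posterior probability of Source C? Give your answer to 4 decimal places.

0.2212

P(component k | x) = π_k·f_k(x) / marginal(x), where marginal(x) = Σ_j π_j·f_j(x).
Evaluate each component's likelihood at the observed value:
  f_A = (1/(1.1·√(2π)))·exp(−(6.3−1.7)²/(2·1.1²)) = 0.362675·exp(-8.74380) = 5.78273e-05
  f_B = (1/(1.1·√(2π)))·exp(−(6.3−5.2)²/(2·1.1²)) = 0.362675·exp(-0.50000) = 0.219973
  f_C = (1/(1.1·√(2π)))·exp(−(6.3−8.3)²/(2·1.1²)) = 0.362675·exp(-1.65289) = 0.0694505
Weight by the priors:
  π_A·f_A = 0.43 × 5.78273e-05 = 2.48657e-05
  π_B·f_B = 0.30 × 0.219973 = 0.065992
  π_C·f_C = 0.27 × 0.0694505 = 0.0187516
Sum: 2.48657e-05 + 0.065992 + 0.0187516 = 0.0847685
P(Source C | data) = 0.0187516 / 0.0847685 ≈ 0.2212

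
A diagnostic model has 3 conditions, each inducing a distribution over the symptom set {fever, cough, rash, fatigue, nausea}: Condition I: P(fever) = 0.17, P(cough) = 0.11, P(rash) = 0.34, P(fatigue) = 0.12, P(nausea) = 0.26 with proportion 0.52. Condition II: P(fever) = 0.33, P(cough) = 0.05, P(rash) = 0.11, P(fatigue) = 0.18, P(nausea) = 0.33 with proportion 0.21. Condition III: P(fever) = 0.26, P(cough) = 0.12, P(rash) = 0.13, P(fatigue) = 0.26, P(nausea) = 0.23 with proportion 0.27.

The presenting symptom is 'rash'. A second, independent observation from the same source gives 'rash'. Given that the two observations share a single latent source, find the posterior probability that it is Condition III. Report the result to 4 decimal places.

0.0679

P(component k | x) = π_k·f_k(x) / marginal(x), where marginal(x) = Σ_j π_j·f_j(x).
Since both observations come from the same component, the likelihood for component k is f_k(x₁)·f_k(x₂).
  f_I = [0.34] × [0.34] = 0.1156
  f_II = [0.11] × [0.11] = 0.0121
  f_III = [0.13] × [0.13] = 0.0169
Unnormalised posteriors:
  π_I·f_I = 0.52 × 0.1156 = 0.060112
  π_II·f_II = 0.21 × 0.0121 = 0.002541
  π_III·f_III = 0.27 × 0.0169 = 0.004563
Normaliser: 0.060112 + 0.002541 + 0.004563 = 0.067216
P(Condition III | data) = 0.004563 / 0.067216 ≈ 0.0679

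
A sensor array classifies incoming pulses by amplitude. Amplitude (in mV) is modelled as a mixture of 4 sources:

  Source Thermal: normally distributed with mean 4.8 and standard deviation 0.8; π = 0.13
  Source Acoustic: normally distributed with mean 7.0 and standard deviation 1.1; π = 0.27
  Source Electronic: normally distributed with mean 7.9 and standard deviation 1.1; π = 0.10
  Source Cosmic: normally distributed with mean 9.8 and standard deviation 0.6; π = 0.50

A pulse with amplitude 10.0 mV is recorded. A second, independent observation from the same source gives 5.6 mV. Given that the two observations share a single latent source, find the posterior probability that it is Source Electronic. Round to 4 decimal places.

Posterior ∝ prior × likelihood, so P(k | x) ∝ w_k f_k(x); normalise over all components.
Since both observations come from the same component, the likelihood for component k is f_k(x₁)·f_k(x₂).
  p_Thermal = [3.33695e-10] × [0.302463] = 1.0093e-10
  p_Acoustic = [0.00879777] × [0.161352] = 0.00141954
  p_Electronic = [0.0586268] × [0.0407541] = 0.00238928
  p_Cosmic = [0.628972] × [1.52245e-11] = 9.57581e-12
Unnormalised posteriors:
  w_Thermal·p_Thermal = 0.13 × 1.0093e-10 = 1.3121e-11
  w_Acoustic·p_Acoustic = 0.27 × 0.00141954 = 0.000383276
  w_Electronic·p_Electronic = 0.10 × 0.00238928 = 0.000238928
  w_Cosmic·p_Cosmic = 0.50 × 9.57581e-12 = 4.7879e-12
Denominator: 1.3121e-11 + 0.000383276 + 0.000238928 + 4.7879e-12 = 0.000622204
P(Source Electronic | x) = 0.000238928 / 0.000622204 ≈ 0.3840

0.3840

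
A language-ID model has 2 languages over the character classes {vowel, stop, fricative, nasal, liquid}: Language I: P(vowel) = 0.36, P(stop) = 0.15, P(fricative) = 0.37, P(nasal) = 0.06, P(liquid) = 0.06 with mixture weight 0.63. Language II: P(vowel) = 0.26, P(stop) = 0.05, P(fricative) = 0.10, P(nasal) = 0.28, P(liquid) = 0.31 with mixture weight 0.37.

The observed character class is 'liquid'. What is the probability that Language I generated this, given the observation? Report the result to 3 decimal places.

P(component k | x) = π_k·f_k(x) / marginal(x), where marginal(x) = Σ_j π_j·f_j(x).
Evaluate each component's likelihood at the observed value:
  f_I = 0.06
  f_II = 0.31
Weight by the priors:
  π_I·f_I = 0.63 × 0.06 = 0.0378
  π_II·f_II = 0.37 × 0.31 = 0.1147
Evidence: 0.0378 + 0.1147 = 0.1525
P(Language I | x) ≈ 0.248

0.248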